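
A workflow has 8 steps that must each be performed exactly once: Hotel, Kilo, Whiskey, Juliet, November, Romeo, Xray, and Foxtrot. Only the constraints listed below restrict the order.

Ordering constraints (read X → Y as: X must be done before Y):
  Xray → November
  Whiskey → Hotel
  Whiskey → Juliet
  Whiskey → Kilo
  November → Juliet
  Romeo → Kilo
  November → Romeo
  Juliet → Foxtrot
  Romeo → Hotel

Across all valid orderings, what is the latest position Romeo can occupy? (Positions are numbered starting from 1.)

Every step that must follow Romeo has to come after it. Tracing all chains starting from Romeo, those steps are: Hotel, Kilo — 2 in total.
So at least 2 steps follow Romeo, putting Romeo no later than position 6. That position is achievable by scheduling everything else first.

6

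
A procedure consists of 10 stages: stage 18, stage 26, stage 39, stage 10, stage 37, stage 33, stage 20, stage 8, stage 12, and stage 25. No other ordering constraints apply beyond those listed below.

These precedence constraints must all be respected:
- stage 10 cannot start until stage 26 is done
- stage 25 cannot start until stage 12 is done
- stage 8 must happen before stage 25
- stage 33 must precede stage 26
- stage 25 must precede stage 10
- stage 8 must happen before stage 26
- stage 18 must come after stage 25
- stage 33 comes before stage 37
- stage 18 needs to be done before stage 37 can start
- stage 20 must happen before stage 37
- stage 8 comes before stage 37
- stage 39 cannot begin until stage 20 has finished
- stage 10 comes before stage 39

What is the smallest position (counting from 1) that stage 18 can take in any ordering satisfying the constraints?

4

Every stage that must precede stage 18 has to come before it. Tracing all chains that end at stage 18, those stages are: stage 8, stage 12, stage 25 — 3 in total.
So at minimum 3 stages come before stage 18, putting stage 18 no earlier than position 4. That position is achievable by scheduling exactly those predecessors first.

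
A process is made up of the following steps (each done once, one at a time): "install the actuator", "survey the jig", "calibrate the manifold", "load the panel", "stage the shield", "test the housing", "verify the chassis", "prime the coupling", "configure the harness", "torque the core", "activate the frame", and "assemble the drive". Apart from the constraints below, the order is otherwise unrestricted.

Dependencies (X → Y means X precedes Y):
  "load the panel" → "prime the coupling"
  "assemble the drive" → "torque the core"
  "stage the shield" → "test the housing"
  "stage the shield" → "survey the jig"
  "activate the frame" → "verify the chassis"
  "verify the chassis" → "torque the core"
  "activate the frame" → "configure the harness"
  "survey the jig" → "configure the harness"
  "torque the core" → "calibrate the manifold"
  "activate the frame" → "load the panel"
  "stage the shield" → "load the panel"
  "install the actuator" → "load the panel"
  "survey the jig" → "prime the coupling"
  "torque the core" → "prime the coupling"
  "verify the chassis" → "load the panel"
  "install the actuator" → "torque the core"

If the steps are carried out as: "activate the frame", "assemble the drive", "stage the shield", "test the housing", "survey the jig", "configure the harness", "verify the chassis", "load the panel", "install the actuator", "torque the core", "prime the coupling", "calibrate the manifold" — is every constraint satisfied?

The sequence places "load the panel" ahead of "install the actuator".
But one of the constraints requires "install the actuator" before "load the panel", so this ordering violates it.

No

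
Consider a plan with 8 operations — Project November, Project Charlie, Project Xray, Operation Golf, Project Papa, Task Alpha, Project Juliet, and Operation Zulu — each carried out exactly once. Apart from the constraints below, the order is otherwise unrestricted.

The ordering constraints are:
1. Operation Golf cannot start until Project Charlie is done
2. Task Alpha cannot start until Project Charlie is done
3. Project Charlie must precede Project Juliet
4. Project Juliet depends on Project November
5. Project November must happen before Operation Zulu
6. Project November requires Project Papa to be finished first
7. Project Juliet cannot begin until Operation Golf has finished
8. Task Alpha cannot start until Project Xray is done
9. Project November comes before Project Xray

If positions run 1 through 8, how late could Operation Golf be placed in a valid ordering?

Following the constraints forward from Operation Golf, its only required successor is Project Juliet.
With 1 mandatory successor out of 8 operations total, the latest slot for Operation Golf is 8−1 = 7, and it's reachable by doing all non-successors before Operation Golf.

7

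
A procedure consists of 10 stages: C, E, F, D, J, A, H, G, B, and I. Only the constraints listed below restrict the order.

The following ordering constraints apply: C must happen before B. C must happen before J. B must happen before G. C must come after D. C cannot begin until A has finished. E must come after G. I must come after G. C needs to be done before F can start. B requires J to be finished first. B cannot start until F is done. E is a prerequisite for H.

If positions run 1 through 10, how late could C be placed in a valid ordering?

3

The stages that are forced after C, directly or by a chain of constraints, are E, F, J, H, G, B, I. That's 7 stages.
With 7 mandatory successors out of 10 stages total, the latest slot for C is 10−7 = 3, and it's reachable by doing all non-successors before C.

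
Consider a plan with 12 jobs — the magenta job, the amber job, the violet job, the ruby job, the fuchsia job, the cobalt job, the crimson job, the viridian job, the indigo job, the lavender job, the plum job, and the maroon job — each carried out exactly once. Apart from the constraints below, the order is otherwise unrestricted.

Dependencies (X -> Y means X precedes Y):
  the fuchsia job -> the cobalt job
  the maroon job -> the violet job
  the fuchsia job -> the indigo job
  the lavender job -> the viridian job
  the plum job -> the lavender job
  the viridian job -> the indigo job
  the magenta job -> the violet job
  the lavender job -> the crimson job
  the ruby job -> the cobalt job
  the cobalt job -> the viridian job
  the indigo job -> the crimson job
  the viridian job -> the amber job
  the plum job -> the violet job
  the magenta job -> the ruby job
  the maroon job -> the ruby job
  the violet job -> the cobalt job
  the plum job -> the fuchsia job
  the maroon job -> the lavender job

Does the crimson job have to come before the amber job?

Nothing in the constraints links the crimson job and the amber job; they are unordered relative to each other.
A valid ordering placing the amber job before the crimson job exists, so the answer is no.

No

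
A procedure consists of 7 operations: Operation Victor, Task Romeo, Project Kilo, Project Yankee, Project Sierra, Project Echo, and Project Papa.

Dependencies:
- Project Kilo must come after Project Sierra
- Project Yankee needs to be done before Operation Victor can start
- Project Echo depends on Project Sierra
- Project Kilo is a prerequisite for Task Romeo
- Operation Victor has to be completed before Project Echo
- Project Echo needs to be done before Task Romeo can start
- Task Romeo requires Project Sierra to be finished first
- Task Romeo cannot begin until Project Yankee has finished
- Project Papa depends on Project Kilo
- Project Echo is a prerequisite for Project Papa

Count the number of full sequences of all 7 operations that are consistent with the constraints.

2 operations have no prerequisites (Project Yankee, Project Sierra), so any of them could come first.
Enumerating by repeatedly choosing an available operation (one whose prerequisites are all placed) gives 18 distinct complete orderings.

18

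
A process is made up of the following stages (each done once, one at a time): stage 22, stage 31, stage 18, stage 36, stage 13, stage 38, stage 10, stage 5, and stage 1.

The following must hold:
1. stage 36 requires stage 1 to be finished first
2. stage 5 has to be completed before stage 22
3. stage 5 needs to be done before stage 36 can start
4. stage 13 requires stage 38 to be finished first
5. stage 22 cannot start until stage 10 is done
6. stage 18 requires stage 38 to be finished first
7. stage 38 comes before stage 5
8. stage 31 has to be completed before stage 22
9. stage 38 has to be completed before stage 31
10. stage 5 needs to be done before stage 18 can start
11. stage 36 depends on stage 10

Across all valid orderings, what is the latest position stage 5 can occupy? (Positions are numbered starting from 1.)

6

Following every chain forward from stage 5, the stages that must come later are stage 22, stage 18, stage 36 — 3 of them.
With 3 mandatory successors out of 9 stages total, the latest slot for stage 5 is 9−3 = 6, and it's reachable by doing all non-successors before stage 5.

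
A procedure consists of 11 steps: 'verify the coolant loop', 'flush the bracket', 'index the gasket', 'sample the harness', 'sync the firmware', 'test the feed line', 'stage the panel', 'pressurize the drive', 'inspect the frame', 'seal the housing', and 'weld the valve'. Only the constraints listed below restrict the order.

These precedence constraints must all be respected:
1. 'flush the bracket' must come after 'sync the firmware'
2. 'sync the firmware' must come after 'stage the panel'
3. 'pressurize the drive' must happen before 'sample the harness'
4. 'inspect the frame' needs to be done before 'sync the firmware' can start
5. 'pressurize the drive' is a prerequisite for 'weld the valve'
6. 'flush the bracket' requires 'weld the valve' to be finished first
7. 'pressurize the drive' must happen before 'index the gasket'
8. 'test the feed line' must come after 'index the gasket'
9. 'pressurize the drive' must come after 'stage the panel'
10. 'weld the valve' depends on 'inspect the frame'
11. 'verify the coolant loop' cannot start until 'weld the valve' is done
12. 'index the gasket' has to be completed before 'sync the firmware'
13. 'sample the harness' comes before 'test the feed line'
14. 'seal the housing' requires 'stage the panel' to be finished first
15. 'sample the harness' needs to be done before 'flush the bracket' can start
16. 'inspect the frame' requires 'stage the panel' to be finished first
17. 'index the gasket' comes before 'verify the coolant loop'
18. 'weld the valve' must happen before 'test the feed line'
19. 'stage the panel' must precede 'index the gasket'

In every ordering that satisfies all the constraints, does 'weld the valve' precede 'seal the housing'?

No

'weld the valve' and 'seal the housing' are not related by any chain of constraints.
A valid ordering placing 'seal the housing' before 'weld the valve' exists, so the answer is no.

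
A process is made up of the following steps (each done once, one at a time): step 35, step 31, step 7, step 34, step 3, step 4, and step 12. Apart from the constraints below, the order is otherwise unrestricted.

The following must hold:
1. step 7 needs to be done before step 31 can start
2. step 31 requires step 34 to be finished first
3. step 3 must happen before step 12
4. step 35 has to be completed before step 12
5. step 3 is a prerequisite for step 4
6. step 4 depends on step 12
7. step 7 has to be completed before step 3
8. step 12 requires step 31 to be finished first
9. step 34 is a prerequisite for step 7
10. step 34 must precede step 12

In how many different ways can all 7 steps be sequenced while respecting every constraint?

10

2 steps have no prerequisites (step 35, step 34), so any of them could come first.
Counting all ways to extend the partial order to a total order gives 10.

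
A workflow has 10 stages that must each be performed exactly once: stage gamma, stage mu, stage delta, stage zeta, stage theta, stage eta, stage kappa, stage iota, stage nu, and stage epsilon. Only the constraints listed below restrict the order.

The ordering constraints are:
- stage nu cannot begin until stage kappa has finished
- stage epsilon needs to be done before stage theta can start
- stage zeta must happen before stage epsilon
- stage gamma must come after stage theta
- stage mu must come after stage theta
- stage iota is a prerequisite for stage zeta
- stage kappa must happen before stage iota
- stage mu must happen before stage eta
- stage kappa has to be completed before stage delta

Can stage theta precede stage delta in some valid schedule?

Yes

Nothing in the constraints forces stage delta before stage theta — there is no chain from stage delta to stage theta.
That means at least one valid schedule has stage theta before stage delta.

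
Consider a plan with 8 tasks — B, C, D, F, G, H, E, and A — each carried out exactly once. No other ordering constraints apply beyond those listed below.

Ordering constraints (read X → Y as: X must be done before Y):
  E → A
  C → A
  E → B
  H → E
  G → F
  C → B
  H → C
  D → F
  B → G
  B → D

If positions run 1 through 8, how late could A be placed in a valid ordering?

Nothing depends on A, so it can be the final task, position 8.

8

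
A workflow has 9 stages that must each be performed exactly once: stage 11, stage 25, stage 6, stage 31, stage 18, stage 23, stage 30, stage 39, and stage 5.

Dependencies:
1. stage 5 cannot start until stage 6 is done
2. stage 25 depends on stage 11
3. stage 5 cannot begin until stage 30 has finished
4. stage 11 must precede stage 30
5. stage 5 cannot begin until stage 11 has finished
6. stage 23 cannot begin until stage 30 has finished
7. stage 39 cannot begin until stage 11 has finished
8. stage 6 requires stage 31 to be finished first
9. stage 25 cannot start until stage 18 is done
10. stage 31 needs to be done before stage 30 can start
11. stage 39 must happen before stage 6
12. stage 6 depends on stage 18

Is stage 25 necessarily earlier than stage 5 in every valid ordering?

No

Nothing in the constraints links stage 25 and stage 5; they are unordered relative to each other.
So stage 25 can come before stage 5 or after — it is not forced.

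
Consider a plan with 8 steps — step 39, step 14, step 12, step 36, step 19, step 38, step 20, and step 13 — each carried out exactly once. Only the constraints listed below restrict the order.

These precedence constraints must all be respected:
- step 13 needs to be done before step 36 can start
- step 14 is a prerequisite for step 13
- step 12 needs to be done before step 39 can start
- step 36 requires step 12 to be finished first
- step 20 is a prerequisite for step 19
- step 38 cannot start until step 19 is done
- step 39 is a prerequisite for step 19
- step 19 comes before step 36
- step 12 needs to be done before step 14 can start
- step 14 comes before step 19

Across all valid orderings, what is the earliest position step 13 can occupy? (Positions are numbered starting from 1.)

Working backwards through the constraints from step 13, its full set of required predecessors is step 14, step 12 — 2 of them.
With 2 mandatory predecessors, the earliest step 13 can sit is position 2+1 = 3, and placing just those 2 first achieves it.

3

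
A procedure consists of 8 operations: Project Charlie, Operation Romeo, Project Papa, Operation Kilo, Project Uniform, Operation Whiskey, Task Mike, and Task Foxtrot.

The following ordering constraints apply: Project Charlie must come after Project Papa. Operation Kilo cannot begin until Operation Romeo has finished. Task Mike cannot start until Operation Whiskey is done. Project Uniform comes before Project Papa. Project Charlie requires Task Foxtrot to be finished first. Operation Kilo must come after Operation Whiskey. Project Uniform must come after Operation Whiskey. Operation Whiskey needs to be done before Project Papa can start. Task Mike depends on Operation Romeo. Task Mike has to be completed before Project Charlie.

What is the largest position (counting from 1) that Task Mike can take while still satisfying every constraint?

Following the constraints forward from Task Mike, its only required successor is Project Charlie.
So at least 1 operation follows Task Mike, putting Task Mike no later than position 7. That position is achievable by scheduling everything else first.

7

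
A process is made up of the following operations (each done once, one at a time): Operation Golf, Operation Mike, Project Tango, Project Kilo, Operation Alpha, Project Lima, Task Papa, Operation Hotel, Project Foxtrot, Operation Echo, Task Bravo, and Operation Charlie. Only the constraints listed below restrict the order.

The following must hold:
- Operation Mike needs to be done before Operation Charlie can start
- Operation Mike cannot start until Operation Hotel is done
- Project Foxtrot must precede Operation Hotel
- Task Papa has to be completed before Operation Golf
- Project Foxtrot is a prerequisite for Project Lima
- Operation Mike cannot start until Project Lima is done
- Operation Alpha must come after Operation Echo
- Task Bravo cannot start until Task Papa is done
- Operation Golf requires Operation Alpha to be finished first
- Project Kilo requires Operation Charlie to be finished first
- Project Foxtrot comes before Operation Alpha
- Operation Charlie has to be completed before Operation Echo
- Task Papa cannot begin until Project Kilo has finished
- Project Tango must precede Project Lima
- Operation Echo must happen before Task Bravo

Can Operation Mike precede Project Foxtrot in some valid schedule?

No

There is a dependency chain Project Foxtrot → Project Lima → Operation Mike, so Operation Mike always comes after Project Foxtrot.
Hence Operation Mike can never be scheduled before Project Foxtrot.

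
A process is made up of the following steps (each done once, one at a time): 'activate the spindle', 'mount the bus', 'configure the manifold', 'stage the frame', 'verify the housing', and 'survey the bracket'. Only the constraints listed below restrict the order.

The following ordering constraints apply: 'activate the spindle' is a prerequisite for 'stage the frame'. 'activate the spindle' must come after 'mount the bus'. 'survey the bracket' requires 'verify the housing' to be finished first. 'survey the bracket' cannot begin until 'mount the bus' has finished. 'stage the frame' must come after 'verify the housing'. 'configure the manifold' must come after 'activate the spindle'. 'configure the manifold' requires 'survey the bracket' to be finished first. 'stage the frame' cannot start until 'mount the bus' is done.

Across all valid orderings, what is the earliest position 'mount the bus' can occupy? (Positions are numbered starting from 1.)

Nothing is required before 'mount the bus'; it can be the very first step.

1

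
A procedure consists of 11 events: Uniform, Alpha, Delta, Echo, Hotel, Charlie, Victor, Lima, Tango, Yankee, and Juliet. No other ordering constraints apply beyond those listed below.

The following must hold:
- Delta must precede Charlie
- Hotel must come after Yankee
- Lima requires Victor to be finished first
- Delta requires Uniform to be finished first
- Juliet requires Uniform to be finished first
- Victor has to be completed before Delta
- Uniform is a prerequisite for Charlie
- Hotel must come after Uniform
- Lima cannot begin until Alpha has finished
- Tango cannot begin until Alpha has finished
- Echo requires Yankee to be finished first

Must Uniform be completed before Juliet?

Yes

There is a constraint chain Uniform → Juliet.
Hence Uniform necessarily comes before Juliet.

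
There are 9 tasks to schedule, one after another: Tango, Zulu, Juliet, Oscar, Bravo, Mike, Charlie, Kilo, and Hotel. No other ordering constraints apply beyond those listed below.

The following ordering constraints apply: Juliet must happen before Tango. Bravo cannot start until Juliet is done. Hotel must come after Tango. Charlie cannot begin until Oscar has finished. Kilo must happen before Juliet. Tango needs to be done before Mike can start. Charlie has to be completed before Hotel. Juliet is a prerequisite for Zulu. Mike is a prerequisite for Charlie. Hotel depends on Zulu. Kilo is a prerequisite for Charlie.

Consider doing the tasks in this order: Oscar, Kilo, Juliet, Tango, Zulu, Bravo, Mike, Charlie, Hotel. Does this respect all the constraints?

Every stated constraint is respected: Oscar sits at position 1, ahead of Charlie at position 8, and each of the other listed pairs likewise has the predecessor earlier in the sequence.

Yes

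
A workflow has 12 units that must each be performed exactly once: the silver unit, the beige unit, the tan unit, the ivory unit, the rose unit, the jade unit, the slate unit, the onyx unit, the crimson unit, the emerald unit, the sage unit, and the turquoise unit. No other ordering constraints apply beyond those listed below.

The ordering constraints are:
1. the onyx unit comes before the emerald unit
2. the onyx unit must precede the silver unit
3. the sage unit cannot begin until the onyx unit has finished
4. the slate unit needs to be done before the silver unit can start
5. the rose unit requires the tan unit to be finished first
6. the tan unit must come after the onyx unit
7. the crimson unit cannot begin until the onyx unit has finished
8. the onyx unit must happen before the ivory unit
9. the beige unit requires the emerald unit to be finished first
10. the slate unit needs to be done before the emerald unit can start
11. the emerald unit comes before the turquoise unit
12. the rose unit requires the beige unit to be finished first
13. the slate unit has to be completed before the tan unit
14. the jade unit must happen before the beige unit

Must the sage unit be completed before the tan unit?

The sage unit and the tan unit are not related by any chain of constraints.
So the sage unit can come before the tan unit or after — it is not forced.

No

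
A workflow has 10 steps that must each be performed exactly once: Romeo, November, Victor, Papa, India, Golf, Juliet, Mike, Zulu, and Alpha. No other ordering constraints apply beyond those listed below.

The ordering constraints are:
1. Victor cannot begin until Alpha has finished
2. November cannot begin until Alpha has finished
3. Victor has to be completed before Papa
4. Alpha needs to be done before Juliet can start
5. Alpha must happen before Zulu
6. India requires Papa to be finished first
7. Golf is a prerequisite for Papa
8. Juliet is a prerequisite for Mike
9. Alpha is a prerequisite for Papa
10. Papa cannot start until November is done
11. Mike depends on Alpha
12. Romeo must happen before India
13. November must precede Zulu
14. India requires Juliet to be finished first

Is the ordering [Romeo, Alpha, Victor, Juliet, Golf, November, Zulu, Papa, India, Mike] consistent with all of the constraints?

Yes

Every stated constraint is respected: Romeo sits at position 1, ahead of India at position 9, and each of the other listed pairs likewise has the predecessor earlier in the sequence.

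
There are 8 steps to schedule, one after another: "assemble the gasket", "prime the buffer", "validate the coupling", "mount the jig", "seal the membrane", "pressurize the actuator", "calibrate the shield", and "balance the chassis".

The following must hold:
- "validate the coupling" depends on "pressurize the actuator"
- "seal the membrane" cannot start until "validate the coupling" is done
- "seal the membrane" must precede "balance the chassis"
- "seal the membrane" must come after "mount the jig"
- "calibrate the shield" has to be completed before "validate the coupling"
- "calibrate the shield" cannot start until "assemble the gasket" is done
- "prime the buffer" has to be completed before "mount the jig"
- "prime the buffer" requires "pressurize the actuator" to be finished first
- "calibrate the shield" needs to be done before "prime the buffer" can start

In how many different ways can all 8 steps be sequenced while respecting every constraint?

9

2 steps have no prerequisites ("assemble the gasket", "pressurize the actuator"), so any of them could come first.
Enumerating by repeatedly choosing an available step (one whose prerequisites are all placed) gives 9 distinct complete orderings.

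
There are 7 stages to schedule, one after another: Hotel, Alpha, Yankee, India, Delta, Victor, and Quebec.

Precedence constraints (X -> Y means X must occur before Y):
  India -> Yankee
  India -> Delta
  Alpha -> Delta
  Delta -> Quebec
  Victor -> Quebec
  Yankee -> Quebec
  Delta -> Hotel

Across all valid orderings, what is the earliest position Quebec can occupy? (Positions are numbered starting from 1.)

6

Every stage that must precede Quebec has to come before it. Tracing all chains that end at Quebec, those stages are: Alpha, Yankee, India, Delta, Victor — 5 in total.
With 5 mandatory predecessors, the earliest Quebec can sit is position 5+1 = 6, and placing just those 5 first achieves it.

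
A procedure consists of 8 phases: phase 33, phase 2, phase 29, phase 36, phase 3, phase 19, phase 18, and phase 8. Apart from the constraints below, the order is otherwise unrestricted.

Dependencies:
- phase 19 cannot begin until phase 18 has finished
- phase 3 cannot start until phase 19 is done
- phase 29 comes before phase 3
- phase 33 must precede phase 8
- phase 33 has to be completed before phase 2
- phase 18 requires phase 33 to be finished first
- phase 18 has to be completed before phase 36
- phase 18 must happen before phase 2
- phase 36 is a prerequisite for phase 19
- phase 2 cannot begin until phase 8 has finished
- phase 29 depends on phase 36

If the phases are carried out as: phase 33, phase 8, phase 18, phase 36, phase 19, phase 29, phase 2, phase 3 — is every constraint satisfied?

Yes

Going through the constraints one by one, each required predecessor appears earlier in the sequence than its dependent — e.g. phase 33 (position 1) is before phase 2 (position 7), as required.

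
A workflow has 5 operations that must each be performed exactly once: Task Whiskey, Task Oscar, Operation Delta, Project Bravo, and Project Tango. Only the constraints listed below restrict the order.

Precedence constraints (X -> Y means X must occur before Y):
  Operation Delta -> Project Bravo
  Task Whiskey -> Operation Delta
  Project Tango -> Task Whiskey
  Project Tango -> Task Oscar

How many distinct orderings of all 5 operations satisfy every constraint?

4

Project Tango is the only operation with nothing required before it, so every ordering starts there.
Systematically extending each partial ordering one operation at a time and counting, there are 4 complete orderings.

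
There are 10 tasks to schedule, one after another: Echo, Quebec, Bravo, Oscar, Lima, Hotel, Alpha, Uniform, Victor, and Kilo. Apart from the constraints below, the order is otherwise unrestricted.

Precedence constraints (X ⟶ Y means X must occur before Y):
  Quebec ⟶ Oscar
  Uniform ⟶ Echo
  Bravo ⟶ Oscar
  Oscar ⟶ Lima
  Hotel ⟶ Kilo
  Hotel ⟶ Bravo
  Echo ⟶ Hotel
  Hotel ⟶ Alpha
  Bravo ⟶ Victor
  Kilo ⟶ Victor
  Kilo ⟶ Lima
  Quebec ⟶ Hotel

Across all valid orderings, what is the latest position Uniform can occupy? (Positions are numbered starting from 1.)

The tasks that are forced after Uniform, directly or by a chain of constraints, are Echo, Bravo, Oscar, Lima, Hotel, Alpha, Victor, Kilo. That's 8 tasks.
With 8 mandatory successors out of 10 tasks total, the latest slot for Uniform is 10−8 = 2, and it's reachable by doing all non-successors before Uniform.

2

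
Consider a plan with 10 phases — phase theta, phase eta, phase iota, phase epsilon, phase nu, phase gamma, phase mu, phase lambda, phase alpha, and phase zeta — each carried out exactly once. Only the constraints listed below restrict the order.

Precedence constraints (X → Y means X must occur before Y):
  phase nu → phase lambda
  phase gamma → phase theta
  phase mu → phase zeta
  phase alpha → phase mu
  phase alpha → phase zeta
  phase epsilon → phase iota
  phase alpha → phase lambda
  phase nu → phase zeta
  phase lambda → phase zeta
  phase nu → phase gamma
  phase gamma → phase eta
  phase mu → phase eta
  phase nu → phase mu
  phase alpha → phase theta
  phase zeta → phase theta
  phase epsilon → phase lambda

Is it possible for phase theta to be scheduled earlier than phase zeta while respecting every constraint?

There is a dependency chain phase zeta → phase theta, so phase theta always comes after phase zeta.
Hence phase theta can never be scheduled before phase zeta.

No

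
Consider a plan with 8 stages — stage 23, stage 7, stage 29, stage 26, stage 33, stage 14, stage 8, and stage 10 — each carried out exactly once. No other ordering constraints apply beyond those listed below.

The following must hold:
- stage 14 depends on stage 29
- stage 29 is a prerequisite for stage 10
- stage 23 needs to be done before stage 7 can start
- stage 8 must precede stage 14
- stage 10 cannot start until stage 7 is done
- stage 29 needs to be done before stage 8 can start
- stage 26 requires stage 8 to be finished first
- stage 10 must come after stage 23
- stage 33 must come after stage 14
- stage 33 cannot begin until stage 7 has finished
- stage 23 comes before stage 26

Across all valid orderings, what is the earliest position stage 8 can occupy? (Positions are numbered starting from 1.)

2

The only stage forced before stage 8 (directly or transitively) is stage 29.
So at minimum 1 stage comes before stage 8, putting stage 8 no earlier than position 2. That position is achievable by scheduling exactly that predecessor first.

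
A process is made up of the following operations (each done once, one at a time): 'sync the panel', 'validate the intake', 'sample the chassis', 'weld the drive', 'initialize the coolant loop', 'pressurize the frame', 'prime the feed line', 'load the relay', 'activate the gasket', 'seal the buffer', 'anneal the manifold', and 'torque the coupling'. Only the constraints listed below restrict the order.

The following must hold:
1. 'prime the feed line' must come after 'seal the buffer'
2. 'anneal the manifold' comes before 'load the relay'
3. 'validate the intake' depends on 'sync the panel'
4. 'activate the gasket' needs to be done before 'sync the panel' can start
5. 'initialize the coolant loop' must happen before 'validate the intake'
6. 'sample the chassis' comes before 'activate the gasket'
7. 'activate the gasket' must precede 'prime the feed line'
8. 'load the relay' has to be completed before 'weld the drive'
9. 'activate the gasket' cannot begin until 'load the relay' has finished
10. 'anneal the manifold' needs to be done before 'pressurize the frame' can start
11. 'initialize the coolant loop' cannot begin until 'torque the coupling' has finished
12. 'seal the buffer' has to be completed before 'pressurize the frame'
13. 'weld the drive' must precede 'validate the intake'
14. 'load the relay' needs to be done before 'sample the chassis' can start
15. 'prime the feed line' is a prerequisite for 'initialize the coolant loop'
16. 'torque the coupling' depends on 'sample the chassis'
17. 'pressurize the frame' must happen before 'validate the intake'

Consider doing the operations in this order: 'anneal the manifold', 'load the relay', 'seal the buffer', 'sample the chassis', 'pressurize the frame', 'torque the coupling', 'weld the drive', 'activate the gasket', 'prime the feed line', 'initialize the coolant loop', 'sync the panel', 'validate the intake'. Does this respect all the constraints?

Every stated constraint is respected: 'pressurize the frame' sits at position 5, ahead of 'validate the intake' at position 12, and each of the other listed pairs likewise has the predecessor earlier in the sequence.

Yes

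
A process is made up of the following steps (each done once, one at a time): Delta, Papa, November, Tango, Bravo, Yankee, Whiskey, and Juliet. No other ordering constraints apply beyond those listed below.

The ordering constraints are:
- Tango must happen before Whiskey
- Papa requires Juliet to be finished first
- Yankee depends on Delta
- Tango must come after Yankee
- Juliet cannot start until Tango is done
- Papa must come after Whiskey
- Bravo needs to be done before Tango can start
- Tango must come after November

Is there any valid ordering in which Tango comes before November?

Following November → Tango, November must precede Tango in every valid ordering.
Hence Tango can never be scheduled before November.

No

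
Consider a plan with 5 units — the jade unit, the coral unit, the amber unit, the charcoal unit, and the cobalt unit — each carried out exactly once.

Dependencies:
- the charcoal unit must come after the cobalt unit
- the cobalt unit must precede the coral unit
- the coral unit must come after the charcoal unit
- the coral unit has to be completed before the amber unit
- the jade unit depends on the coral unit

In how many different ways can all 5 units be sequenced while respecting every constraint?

The cobalt unit is the only unit with nothing required before it, so every ordering starts there.
Enumerating by repeatedly choosing an available unit (one whose prerequisites are all placed) gives 2 distinct complete orderings.

2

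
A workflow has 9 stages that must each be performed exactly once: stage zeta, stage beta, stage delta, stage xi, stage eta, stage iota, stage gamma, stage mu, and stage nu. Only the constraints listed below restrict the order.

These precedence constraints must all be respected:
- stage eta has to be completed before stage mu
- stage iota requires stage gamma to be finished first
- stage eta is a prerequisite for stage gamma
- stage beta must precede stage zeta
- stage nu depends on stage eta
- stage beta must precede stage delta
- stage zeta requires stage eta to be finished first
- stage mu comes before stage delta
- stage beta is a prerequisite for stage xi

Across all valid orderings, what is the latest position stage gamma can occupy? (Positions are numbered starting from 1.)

Following the constraints forward from stage gamma, its only required successor is stage iota.
With 1 mandatory successor out of 9 stages total, the latest slot for stage gamma is 9−1 = 8, and it's reachable by doing all non-successors before stage gamma.

8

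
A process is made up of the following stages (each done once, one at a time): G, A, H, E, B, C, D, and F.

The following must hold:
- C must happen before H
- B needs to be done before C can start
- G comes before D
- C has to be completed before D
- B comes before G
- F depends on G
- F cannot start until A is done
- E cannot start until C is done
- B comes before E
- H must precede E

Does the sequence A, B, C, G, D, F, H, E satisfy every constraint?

Going through the constraints one by one, each required predecessor appears earlier in the sequence than its dependent — e.g. B (position 2) is before E (position 8), as required.

Yes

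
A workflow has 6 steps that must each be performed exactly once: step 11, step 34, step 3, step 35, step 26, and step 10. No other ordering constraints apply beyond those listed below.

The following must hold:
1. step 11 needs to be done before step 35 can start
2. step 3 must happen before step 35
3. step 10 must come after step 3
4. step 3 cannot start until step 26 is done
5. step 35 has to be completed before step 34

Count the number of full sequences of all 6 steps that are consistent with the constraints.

10

2 steps have no prerequisites (step 11, step 26), so any of them could come first.
Enumerating by repeatedly choosing an available step (one whose prerequisites are all placed) gives 10 distinct complete orderings.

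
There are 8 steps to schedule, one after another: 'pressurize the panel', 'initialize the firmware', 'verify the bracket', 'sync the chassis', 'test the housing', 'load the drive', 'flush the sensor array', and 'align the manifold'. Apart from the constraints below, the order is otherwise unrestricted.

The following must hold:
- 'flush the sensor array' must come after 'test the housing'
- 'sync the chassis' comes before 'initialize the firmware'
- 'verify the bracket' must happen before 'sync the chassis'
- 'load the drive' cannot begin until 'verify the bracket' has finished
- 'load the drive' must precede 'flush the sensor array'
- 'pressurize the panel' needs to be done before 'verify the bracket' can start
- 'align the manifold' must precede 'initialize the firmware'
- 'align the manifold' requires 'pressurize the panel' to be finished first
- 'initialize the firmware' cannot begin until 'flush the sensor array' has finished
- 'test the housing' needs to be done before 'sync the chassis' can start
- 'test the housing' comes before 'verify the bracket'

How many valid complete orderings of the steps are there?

The steps with no prerequisites are 'pressurize the panel', 'test the housing'; any of them can be placed first.
Enumerating by repeatedly choosing an available step (one whose prerequisites are all placed) gives 33 distinct complete orderings.

33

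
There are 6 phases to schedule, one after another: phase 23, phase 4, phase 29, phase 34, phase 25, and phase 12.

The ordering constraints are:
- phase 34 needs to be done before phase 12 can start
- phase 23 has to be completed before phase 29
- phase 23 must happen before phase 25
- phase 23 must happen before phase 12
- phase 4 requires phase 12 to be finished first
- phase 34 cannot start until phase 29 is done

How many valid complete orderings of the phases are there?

5

Phase 23 is the only phase with nothing required before it, so every ordering starts there.
Enumerating by repeatedly choosing an available phase (one whose prerequisites are all placed) gives 5 distinct complete orderings.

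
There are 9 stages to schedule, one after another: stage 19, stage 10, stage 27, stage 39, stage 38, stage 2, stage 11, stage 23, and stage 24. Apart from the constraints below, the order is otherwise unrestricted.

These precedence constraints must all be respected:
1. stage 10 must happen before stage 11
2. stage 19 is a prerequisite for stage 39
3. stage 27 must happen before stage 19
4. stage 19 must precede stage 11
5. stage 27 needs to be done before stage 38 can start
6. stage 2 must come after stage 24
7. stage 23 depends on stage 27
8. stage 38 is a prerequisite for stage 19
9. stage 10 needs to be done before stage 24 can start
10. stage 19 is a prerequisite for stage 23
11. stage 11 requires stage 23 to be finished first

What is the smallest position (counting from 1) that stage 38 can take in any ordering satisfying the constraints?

The only stage forced before stage 38 (directly or transitively) is stage 27.
With 1 mandatory predecessor, the earliest stage 38 can sit is position 1+1 = 2, and placing just that one first achieves it.

2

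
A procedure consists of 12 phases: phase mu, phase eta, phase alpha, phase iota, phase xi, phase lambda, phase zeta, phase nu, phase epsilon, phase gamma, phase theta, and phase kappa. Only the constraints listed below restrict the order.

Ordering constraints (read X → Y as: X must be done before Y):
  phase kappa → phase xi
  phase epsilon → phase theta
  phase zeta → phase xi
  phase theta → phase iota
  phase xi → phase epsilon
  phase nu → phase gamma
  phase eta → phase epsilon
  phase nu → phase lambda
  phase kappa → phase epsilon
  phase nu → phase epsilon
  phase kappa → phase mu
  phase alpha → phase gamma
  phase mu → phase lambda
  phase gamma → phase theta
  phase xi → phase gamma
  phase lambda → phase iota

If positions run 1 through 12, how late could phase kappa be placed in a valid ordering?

5

Every phase that must follow phase kappa has to come after it. Tracing all chains starting from phase kappa, those phases are: phase mu, phase iota, phase xi, phase lambda, phase epsilon, phase gamma, phase theta — 7 in total.
With 7 mandatory successors out of 12 phases total, the latest slot for phase kappa is 12−7 = 5, and it's reachable by doing all non-successors before phase kappa.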